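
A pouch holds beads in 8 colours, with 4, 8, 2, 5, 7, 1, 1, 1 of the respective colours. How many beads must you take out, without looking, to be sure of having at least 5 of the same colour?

In the worst case you take as many as possible of each colour without reaching 5: 4 + 4 + 2 + 4 + 4 + 1 + 1 + 1 = 21.
The next one must give 5 of some colour, so 21 + 1 = 22.

22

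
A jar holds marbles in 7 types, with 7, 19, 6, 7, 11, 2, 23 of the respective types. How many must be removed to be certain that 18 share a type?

68

In the worst case you take as many as possible of each type without reaching 18: 7 + 17 + 6 + 7 + 11 + 2 + 17 = 67.
The next one must give 18 of some type, so 67 + 1 = 68.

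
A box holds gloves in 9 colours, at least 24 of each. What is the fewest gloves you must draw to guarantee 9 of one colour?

In the worst case you draw 8 of each of the 9 colours: 9 × 8 = 72.
One more forces 9 of some colour, so 72 + 1 = 73.

73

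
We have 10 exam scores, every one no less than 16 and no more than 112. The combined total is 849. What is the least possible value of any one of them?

16

To make one score as small as possible, make the other 9 as large as possible.
The other 9 can take up 9 × 112 = 1008 ≥ 849 − 16, so one score can sit at its floor of 16.
Achievable: one at 16 and the other 9 totalling 833, which fits since 9 × 16 ≤ 833 ≤ 9 × 112.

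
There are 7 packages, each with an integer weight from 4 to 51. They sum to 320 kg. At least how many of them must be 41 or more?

4

If only k of them are at least 41, the other 7 − k are at most 40, so the total is at most k·51 + (7 − k)·40.
This must reach 320, so k·51 + (7 − k)·40 ≥ 320, giving k ≥ 4.
Exactly 4 works: 4 values at 51 and 3 at 40 total 324; lower one of the high values by 4 (still ≥ 41) to hit 320.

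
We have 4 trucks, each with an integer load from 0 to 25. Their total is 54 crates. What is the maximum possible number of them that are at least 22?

Suppose k of them are at least 22. Those contribute at least 22 each and the other 4 − k at least 0 each.
So the total is at least 22k + 0(4 − k) = 0 + 22k. This must be ≤ 54, giving k ≤ 2.
k = 2 is achieved by 2 values at 22 and 2 at 0, total 44; add 10 to one value (staying below 22) to reach 54.

2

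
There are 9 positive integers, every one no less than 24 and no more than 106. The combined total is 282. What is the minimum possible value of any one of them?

To make one integer as small as possible, make the other 8 as large as possible.
The other 8 can take up 8 × 106 = 848 ≥ 282 − 24, so one integer can sit at its floor of 24.
Achievable: one at 24 and the other 8 totalling 258, which fits since 8 × 24 ≤ 258 ≤ 8 × 106.

24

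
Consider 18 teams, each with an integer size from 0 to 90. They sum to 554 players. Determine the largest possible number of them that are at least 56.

With k values at 56 or above and the rest at least 0, the sum is at least 0 + 56k.
Since the sum is 554, we need 56k ≤ 554, i.e. k ≤ 9.
k = 9 is achieved by 9 values at 56 and 9 at 0, total 504; add 50 to one value (staying below 56) to reach 554.

9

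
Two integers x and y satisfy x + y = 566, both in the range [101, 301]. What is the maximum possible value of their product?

80089

With x + y fixed, xy peaks when the two are closest together.
Taking x = 283 and y = 283 (both in [101, 301]) gives xy = 80089.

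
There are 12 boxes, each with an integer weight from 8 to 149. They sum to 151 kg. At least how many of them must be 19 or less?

8

If only k of them are at most 19, the other 12 − k are at least 20, so the total is at least (12 − k)·20 + k·8.
This is ≤ 151, so (12 − k)·20 + 8k ≤ 151, which gives k ≥ 8.
Exactly 8 works: 8 values at 8 and 4 at 20 total 144; raise one of the low values by 7 (still ≤ 19) to hit 151.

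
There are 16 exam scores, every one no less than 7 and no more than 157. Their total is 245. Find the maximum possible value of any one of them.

Maximizing one value means minimizing the remaining 15.
The other 15 contribute at least 15 × 7 = 105, leaving at most 245 − 105 = 140.
Since 140 ≤ 157, this is achievable: one at 140 and 15 at 7.

140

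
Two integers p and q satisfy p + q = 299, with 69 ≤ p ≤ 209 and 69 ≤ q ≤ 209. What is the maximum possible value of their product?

22350

For a fixed sum, the product pq is largest when p and q are as close as possible.
Taking p = 149 and q = 150 (both in [69, 209]) gives pq = 22350.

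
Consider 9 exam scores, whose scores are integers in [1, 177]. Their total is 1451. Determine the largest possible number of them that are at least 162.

8

With k values at 162 or above and the rest at least 1, the sum is at least 9 + 161k.
Since the sum is 1451, we need 161k ≤ 1442, i.e. k ≤ 8.
k = 8 is achieved by 8 values at 162 and 1 at 1, total 1297; add 154 to one value (staying below 162) to reach 1451.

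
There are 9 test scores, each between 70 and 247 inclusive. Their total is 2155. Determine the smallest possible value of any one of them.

179

To make one score as small as possible, make the other 8 as large as possible.
The other 8 contribute at most 8 × 247 = 1976, leaving at least 2155 − 1976 = 179.
Since 179 ≥ 70, this is achievable: one at 179 and 8 at 247.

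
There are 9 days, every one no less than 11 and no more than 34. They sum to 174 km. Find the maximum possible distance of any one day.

Maximizing one value means minimizing the remaining 8.
The other 8 contribute at least 8 × 11 = 88, leaving at most 174 − 88 = 86.
But each day is capped at 34, so the maximum is 34.
Achievable: one at 34 and the other 8 totalling 140, which fits since 8 × 11 ≤ 140 ≤ 8 × 34.

34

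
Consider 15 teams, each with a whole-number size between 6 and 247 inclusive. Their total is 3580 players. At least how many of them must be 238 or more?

Suppose at most 15 − j of them reach 238; then j values are ≤ 237 and the rest ≤ 247.
The total is then ≤ 237·j + 247·(15 − j) = 3705 − 10j. For this to be ≥ 3580 we need j ≤ 12, so at least 15 − 12 = 3 must reach 238.
Exactly 3 works: 3 values at 247 and 12 at 237 total 3585; lower one of the high values by 5 (still ≥ 238) to hit 3580.

3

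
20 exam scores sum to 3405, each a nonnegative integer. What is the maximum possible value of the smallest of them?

170

The 20 values sum to 3405, so their minimum is at most ⌊3405/20⌋ = 170.
Equality holds with 15 values of 170 and 5 values of 171.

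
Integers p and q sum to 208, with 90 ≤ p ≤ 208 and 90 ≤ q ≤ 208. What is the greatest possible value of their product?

pq = p(208 − p) is maximized when p is as near 208/2 as the bounds allow.
Taking p = 104 and q = 104 (both in [90, 208]) gives pq = 10816.

10816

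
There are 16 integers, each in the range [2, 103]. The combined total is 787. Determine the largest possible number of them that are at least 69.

With k values at 69 or above and the rest at least 2, the sum is at least 32 + 67k.
Since the sum is 787, we need 67k ≤ 755, i.e. k ≤ 11.
k = 11 is achieved by 11 values at 69 and 5 at 2, total 769; add 18 to one value (staying below 69) to reach 787.

11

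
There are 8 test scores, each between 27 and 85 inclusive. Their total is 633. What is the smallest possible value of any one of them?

38

To make one score as small as possible, make the other 7 as large as possible.
The other 7 contribute at most 7 × 85 = 595, leaving at least 633 − 595 = 38.
Since 38 ≥ 27, this is achievable: one at 38 and 7 at 85.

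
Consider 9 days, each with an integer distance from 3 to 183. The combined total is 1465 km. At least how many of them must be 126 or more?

Each value short of 126 is at most 125, costing at least 183 − 125 = 58 against the maximum total of 1647.
We can afford to lose at most 1647 − 1465 = 182, so at most ⌊182/58⌋ = 3 fall short, and at least 6 are ≥ 126.
Exactly 6 works: 6 values at 183 and 3 at 125 total 1473; lower one of the high values by 8 (still ≥ 126) to hit 1465.

6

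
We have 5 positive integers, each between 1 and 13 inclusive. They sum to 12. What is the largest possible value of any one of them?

8

Maximizing one value means minimizing the remaining 4.
The other 4 contribute at least 4 × 1 = 4, leaving at most 12 − 4 = 8.
Since 8 ≤ 13, this is achievable: one at 8 and 4 at 1.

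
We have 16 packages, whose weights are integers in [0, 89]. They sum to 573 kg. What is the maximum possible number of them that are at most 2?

Each value at 2 or below falls at least 89 − 2 = 87 short of the ceiling 89.
The ceiling total is 16 × 89 = 1424, and we need 573, so at most ⌊(1424 − 573)/87⌋ = 9 can be that low.
k = 9 is achieved by 9 values at 2 and 7 at 89, total 641; lower one of the 89's by 68 (still > 2) to reach 573.

9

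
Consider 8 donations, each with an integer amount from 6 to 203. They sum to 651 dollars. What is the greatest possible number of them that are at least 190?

With k values at 190 or above and the rest at least 6, the sum is at least 48 + 184k.
Since the sum is 651, we need 184k ≤ 603, i.e. k ≤ 3.
k = 3 is achieved by 3 values at 190 and 5 at 6, total 600; add 51 to one value (staying below 190) to reach 651.

3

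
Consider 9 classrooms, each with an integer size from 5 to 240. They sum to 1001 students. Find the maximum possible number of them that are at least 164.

With k values at 164 or above and the rest at least 5, the sum is at least 45 + 159k.
Since the sum is 1001, we need 159k ≤ 956, i.e. k ≤ 6.
k = 6 is achieved by 6 values at 164 and 3 at 5, total 999; add 2 to one value (staying below 164) to reach 1001.

6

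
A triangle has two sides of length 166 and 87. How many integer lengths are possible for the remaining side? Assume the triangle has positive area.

The triangle inequality gives |166 − 87| < c < 166 + 87, i.e. 79 < c < 253.
So c can be any integer from 80 to 252: 173 values.

173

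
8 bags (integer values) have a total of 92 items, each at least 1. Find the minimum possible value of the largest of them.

The average is 92/8 > 11, so not all 8 can be 11 or less; the largest is ≥ 12.
Equality holds with 4 values of 12 and 4 values of 11.

12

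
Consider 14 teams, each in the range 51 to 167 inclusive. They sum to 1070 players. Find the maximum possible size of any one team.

167

Maximizing one value means minimizing the remaining 13.
The other 13 contribute at least 13 × 51 = 663, leaving at most 1070 − 663 = 407.
But each team is capped at 167, so the maximum is 167.
Achievable: one at 167 and the other 13 totalling 903, which fits since 13 × 51 ≤ 903 ≤ 13 × 167.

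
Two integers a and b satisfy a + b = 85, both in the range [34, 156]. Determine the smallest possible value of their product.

1734

For a fixed sum, ab is smallest when a and b are as far apart as possible.
At the endpoint a = 34, b = 85 − 34 = 51, so ab = 34 × 51 = 1734.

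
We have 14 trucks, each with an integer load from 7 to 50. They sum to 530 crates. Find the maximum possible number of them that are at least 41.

12

Suppose k of them are at least 41. Those contribute at least 41 each and the other 14 − k at least 7 each.
So the total is at least 41k + 7(14 − k) = 98 + 34k. This must be ≤ 530, giving k ≤ 12.
k = 12 is achieved by 12 values at 41 and 2 at 7, total 506; add 24 to one value (staying below 41) to reach 530.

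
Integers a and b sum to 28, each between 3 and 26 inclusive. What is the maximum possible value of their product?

196

With a + b fixed, ab peaks when the two are closest together.
Taking a = 14 and b = 14 (both in [3, 26]) gives ab = 196.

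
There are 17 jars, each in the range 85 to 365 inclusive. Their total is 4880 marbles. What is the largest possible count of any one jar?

To make one jar as large as possible, make the other 16 as small as possible.
The other 16 contribute at least 16 × 85 = 1360, leaving at most 4880 − 1360 = 3520.
But each jar is capped at 365, so the maximum is 365.
Achievable: one at 365 and the other 16 totalling 4515, which fits since 16 × 85 ≤ 4515 ≤ 16 × 365.

365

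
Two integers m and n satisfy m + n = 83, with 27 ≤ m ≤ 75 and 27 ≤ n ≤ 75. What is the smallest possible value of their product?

1512

Since m + n is fixed, pushing one of them to its bound minimizes the product.
The extreme feasible split is m = 27, n = 56, giving mn = 1512.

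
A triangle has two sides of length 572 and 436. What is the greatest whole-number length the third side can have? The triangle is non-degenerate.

The third side must be less than 572 + 436 = 1008.
The largest integer below 1008 is 1007.

1007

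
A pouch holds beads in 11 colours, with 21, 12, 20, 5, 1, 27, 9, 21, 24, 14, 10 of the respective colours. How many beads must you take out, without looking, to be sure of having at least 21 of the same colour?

152

In the worst case you take as many as possible of each colour without reaching 21: 20 + 12 + 20 + 5 + 1 + 20 + 9 + 20 + 20 + 14 + 10 = 151.
The next one must give 21 of some colour, so 151 + 1 = 152.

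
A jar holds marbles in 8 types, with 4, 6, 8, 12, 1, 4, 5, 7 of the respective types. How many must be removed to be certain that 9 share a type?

44

In the worst case you take as many as possible of each type without reaching 9: 4 + 6 + 8 + 8 + 1 + 4 + 5 + 7 = 43.
The next one must give 9 of some type, so 43 + 1 = 44.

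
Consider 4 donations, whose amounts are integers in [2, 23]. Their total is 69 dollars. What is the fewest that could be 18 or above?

1

Each value short of 18 is at most 17, costing at least 23 − 17 = 6 against the maximum total of 92.
We can afford to lose at most 92 − 69 = 23, so at most ⌊23/6⌋ = 3 fall short, and at least 1 are ≥ 18.
Exactly 1 works: 1 value at 23 and 3 at 17 total 74; lower one of the high values by 5 (still ≥ 18) to hit 69.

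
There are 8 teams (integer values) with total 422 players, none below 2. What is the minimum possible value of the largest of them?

The 8 values sum to 422, so their maximum is at least ⌈422/8⌉ = 53.
Taking 2 copies of 52 and 6 copies of 53 gives exactly 422, so 53 is attained.

53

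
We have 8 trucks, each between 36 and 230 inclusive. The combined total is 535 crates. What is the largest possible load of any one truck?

230

To make one truck as large as possible, make the other 7 as small as possible.
The other 7 contribute at least 7 × 36 = 252, leaving at most 535 − 252 = 283.
But each truck is capped at 230, so the maximum is 230.
Achievable: one at 230 and the other 7 totalling 305, which fits since 7 × 36 ≤ 305 ≤ 7 × 230.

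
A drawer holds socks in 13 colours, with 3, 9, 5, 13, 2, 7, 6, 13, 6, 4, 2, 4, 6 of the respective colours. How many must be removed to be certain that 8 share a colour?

67

In the worst case you take as many as possible of each colour without reaching 8: 3 + 7 + 5 + 7 + 2 + 7 + 6 + 7 + 6 + 4 + 2 + 4 + 6 = 66.
The next one must give 8 of some colour, so 66 + 1 = 67.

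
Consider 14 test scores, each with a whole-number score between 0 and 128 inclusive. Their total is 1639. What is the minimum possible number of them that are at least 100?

9

Suppose at most 14 − j of them reach 100; then j values are ≤ 99 and the rest ≤ 128.
The total is then ≤ 99·j + 128·(14 − j) = 1792 − 29j. For this to be ≥ 1639 we need j ≤ 5, so at least 14 − 5 = 9 must reach 100.
Exactly 9 works: 9 values at 128 and 5 at 99 total 1647; lower one of the high values by 8 (still ≥ 100) to hit 1639.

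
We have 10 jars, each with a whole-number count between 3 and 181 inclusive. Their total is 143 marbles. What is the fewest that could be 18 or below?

Each value above 18 is at least 19, contributing at least 19 − 3 = 16 above the floor 3.
The sum exceeds the floor total 30 by 113, so at most ⌊113/16⌋ = 7 exceed 18, and at least 3 are ≤ 18.
Exactly 3 works: 3 values at 3 and 7 at 19 total 142; raise one of the low values by 1 (still ≤ 18) to hit 143.

3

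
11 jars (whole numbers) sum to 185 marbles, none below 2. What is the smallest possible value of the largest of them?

If every one of the 11 were at most 16, the total would be at most 11 × 16 = 176 < 185.
Taking 2 copies of 16 and 9 copies of 17 gives exactly 185, so 17 is attained.

17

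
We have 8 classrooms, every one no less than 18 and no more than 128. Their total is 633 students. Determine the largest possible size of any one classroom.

To make one classroom as large as possible, make the other 7 as small as possible.
The other 7 contribute at least 7 × 18 = 126, leaving at most 633 − 126 = 507.
But each classroom is capped at 128, so the maximum is 128.
Achievable: one at 128 and the other 7 totalling 505, which fits since 7 × 18 ≤ 505 ≤ 7 × 128.

128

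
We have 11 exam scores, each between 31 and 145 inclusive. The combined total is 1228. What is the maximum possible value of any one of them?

To make one score as large as possible, make the other 10 as small as possible.
The other 10 contribute at least 10 × 31 = 310, leaving at most 1228 − 310 = 918.
But each score is capped at 145, so the maximum is 145.
Achievable: one at 145 and the other 10 totalling 1083, which fits since 10 × 31 ≤ 1083 ≤ 10 × 145.

145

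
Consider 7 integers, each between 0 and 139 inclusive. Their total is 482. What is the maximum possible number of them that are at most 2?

3

Each value at 2 or below falls at least 139 − 2 = 137 short of the ceiling 139.
The ceiling total is 7 × 139 = 973, and we need 482, so at most ⌊(973 − 482)/137⌋ = 3 can be that low.
k = 3 is achieved by 3 values at 2 and 4 at 139, total 562; lower one of the 139's by 80 (still > 2) to reach 482.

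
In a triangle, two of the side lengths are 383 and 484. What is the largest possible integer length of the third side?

866

The third side must be less than 383 + 484 = 867.
The largest integer below 867 is 866.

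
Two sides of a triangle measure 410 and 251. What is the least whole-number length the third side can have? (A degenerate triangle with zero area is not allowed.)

The third side must exceed |410 − 251| = 159.
The smallest integer above 159 is 160.

160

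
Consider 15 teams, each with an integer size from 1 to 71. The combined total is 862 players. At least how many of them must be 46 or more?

If only k of them are at least 46, the other 15 − k are at most 45, so the total is at most k·71 + (15 − k)·45.
This must reach 862, so k·71 + (15 − k)·45 ≥ 862, giving k ≥ 8.
Exactly 8 works: 8 values at 71 and 7 at 45 total 883; lower one of the high values by 21 (still ≥ 46) to hit 862.

8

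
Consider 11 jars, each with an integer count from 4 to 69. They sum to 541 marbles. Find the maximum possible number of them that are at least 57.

If k of the values are ≥ 57, the total is ≥ 57k + 4(11 − k).
Setting 57k + 4(11 − k) ≤ 541 gives 53k ≤ 497, so k ≤ 9.
k = 9 is achieved by 9 values at 57 and 2 at 4, total 521; add 20 to one value (staying below 57) to reach 541.

9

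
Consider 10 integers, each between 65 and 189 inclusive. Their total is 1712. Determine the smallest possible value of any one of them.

65

Minimizing one value means maximizing the remaining 9.
The other 9 can take up 9 × 189 = 1701 ≥ 1712 − 65, so one integer can sit at its floor of 65.
Achievable: one at 65 and the other 9 totalling 1647, which fits since 9 × 65 ≤ 1647 ≤ 9 × 189.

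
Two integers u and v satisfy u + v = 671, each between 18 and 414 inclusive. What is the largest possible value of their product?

uv = u(671 − u) is maximized when u is as near 671/2 as the bounds allow.
Taking u = 335 and v = 336 (both in [18, 414]) gives uv = 112560.

112560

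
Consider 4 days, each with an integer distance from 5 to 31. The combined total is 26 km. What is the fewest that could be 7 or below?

Let j be the number exceeding 7. Then the total is ≥ 8·j + 5·(4 − j) = 20 + 3j.
So 3j ≤ 6 and j ≤ 2; hence at least 4 − 2 = 2 are ≤ 7.
Exactly 2 works: 2 values at 5 and 2 at 8 total 26.

2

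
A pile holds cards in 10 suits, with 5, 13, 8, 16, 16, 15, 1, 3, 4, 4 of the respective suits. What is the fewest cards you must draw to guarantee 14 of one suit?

78

In the worst case you take as many as possible of each suit without reaching 14: 5 + 13 + 8 + 13 + 13 + 13 + 1 + 3 + 4 + 4 = 77.
The next one must give 14 of some suit, so 77 + 1 = 78.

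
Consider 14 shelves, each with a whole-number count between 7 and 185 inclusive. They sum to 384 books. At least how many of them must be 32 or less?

3

If only k of them are at most 32, the other 14 − k are at least 33, so the total is at least (14 − k)·33 + k·7.
This is ≤ 384, so (14 − k)·33 + 7k ≤ 384, which gives k ≥ 3.
Exactly 3 works: 3 values at 7 and 11 at 33 total 384.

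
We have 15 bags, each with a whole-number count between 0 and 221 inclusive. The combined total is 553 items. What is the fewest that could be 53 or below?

5

Let j be the number exceeding 53. Then the total is ≥ 54·j + 0·(15 − j) = 0 + 54j.
So 54j ≤ 553 and j ≤ 10; hence at least 15 − 10 = 5 are ≤ 53.
Exactly 5 works: 5 values at 0 and 10 at 54 total 540; raise one of the low values by 13 (still ≤ 53) to hit 553.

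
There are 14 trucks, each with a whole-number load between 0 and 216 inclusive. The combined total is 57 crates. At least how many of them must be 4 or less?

3

Let j be the number exceeding 4. Then the total is ≥ 5·j + 0·(14 − j) = 0 + 5j.
So 5j ≤ 57 and j ≤ 11; hence at least 14 − 11 = 3 are ≤ 4.
Exactly 3 works: 3 values at 0 and 11 at 5 total 55; raise one of the low values by 2 (still ≤ 4) to hit 57.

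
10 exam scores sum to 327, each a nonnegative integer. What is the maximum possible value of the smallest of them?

32

The 10 values sum to 327, so their minimum is at most ⌊327/10⌋ = 32.
Equality holds with 3 values of 32 and 7 values of 33.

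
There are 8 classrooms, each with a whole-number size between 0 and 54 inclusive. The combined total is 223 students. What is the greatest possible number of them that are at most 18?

Suppose k of them are at most 18. Those contribute at most 18 each and the rest at most 54 each.
So the total is at most 18k + 54(8 − k) = 432 − 36k. This must still be ≥ 223, so k ≤ 5.
k = 5 is achieved by 5 values at 18 and 3 at 54, total 252; lower one of the 54's by 29 (still > 18) to reach 223.

5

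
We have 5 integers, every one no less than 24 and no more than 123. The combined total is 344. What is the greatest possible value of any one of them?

To make one integer as large as possible, make the other 4 as small as possible.
The other 4 contribute at least 4 × 24 = 96, leaving at most 344 − 96 = 248.
But each integer is capped at 123, so the maximum is 123.
Achievable: one at 123 and the other 4 totalling 221, which fits since 4 × 24 ≤ 221 ≤ 4 × 123.

123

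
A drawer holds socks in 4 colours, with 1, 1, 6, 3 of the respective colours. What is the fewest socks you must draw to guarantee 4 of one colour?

In the worst case you take as many as possible of each colour without reaching 4: 1 + 1 + 3 + 3 = 8.
The next one must give 4 of some colour, so 8 + 1 = 9.

9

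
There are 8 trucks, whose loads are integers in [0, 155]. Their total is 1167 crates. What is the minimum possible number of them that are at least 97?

Suppose at most 8 − j of them reach 97; then j values are ≤ 96 and the rest ≤ 155.
The total is then ≤ 96·j + 155·(8 − j) = 1240 − 59j. For this to be ≥ 1167 we need j ≤ 1, so at least 8 − 1 = 7 must reach 97.
Exactly 7 works: 7 values at 155 and 1 at 96 total 1181; lower one of the high values by 14 (still ≥ 97) to hit 1167.

7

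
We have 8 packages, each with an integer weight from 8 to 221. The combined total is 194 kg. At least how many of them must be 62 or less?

If only k of them are at most 62, the other 8 − k are at least 63, so the total is at least (8 − k)·63 + k·8.
This is ≤ 194, so (8 − k)·63 + 8k ≤ 194, which gives k ≥ 6.
Exactly 6 works: 6 values at 8 and 2 at 63 total 174; raise one of the low values by 20 (still ≤ 62) to hit 194.

6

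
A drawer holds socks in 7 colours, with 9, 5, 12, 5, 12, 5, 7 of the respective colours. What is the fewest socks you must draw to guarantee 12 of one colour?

In the worst case you take as many as possible of each colour without reaching 12: 9 + 5 + 11 + 5 + 11 + 5 + 7 = 53.
The next one must give 12 of some colour, so 53 + 1 = 54.

54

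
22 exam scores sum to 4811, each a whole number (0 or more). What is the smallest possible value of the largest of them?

219

If every one of the 22 were at most 218, the total would be at most 22 × 218 = 4796 < 4811.
Achievable: 15 of them at 219 and 7 at 218 total 4811.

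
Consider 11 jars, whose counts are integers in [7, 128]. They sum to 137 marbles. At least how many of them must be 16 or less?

Each value above 16 is at least 17, contributing at least 17 − 7 = 10 above the floor 7.
The sum exceeds the floor total 77 by 60, so at most ⌊60/10⌋ = 6 exceed 16, and at least 5 are ≤ 16.
Exactly 5 works: 5 values at 7 and 6 at 17 total 137.

5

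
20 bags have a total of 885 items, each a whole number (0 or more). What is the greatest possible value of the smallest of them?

44

The 20 values sum to 885, so their minimum is at most ⌊885/20⌋ = 44.
Achievable: 15 of them at 44 and 5 at 45 total 885.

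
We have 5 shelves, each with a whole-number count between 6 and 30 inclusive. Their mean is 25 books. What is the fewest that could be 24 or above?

The total is 5 × 25 = 125.
If only k of them are at least 24, the other 5 − k are at most 23, so the total is at most k·30 + (5 − k)·23.
This must reach 125, so k·30 + (5 − k)·23 ≥ 125, giving k ≥ 2.
Exactly 2 works: 2 values at 30 and 3 at 23 total 129; lower one of the high values by 4 (still ≥ 24) to hit 125.

2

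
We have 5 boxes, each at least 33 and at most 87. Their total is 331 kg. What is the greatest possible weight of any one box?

Maximizing one value means minimizing the remaining 4.
The other 4 contribute at least 4 × 33 = 132, leaving at most 331 − 132 = 199.
But each box is capped at 87, so the maximum is 87.
Achievable: one at 87 and the other 4 totalling 244, which fits since 4 × 33 ≤ 244 ≤ 4 × 87.

87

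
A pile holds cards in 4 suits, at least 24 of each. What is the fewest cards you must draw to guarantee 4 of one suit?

13

You could draw 3 of every suit without reaching 4 of any — 12 in all.
One more forces 4 of some suit, so 12 + 1 = 13.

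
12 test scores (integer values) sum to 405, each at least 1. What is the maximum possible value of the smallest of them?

The 12 values sum to 405, so their minimum is at most ⌊405/12⌋ = 33.
Achievable: 3 of them at 33 and 9 at 34 total 405.

33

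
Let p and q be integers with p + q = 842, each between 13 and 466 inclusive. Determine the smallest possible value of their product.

175216

pq = p(842 − p) is concave in p, so over [376, 466] it is minimized at an endpoint.
At the endpoint p = 376, q = 842 − 376 = 466, so pq = 376 × 466 = 175216.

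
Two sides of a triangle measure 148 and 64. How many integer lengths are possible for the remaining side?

127

The triangle inequality gives |148 − 64| < c < 148 + 64, i.e. 84 < c < 212.
So c can be any integer from 85 to 211: 127 values.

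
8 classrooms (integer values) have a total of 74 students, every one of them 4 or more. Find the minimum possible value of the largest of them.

The 8 values sum to 74, so their maximum is at least ⌈74/8⌉ = 10.
Achievable: 2 of them at 10 and 6 at 9 total 74.

10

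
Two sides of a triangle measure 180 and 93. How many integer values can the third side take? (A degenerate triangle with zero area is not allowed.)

The triangle inequality gives |180 − 93| < c < 180 + 93, i.e. 87 < c < 273.
So c can be any integer from 88 to 272: 185 values.

185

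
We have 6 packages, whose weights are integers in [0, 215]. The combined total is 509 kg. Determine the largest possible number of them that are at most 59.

Suppose k of them are at most 59. Those contribute at most 59 each and the rest at most 215 each.
So the total is at most 59k + 215(6 − k) = 1290 − 156k. This must still be ≥ 509, so k ≤ 5.
k = 5 is achieved by 5 values at 59 and 1 at 215, total 510; lower one of the 215's by 1 (still > 59) to reach 509.

5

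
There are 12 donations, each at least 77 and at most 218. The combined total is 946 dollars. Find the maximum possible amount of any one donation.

99

Maximizing one value means minimizing the remaining 11.
The other 11 contribute at least 11 × 77 = 847, leaving at most 946 − 847 = 99.
Since 99 ≤ 218, this is achievable: one at 99 and 11 at 77.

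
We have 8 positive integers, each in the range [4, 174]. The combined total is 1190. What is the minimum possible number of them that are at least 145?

2

Each value short of 145 is at most 144, costing at least 174 − 144 = 30 against the maximum total of 1392.
We can afford to lose at most 1392 − 1190 = 202, so at most ⌊202/30⌋ = 6 fall short, and at least 2 are ≥ 145.
Exactly 2 works: 2 values at 174 and 6 at 144 total 1212; lower one of the high values by 22 (still ≥ 145) to hit 1190.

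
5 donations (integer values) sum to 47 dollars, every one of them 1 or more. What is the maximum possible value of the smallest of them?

9

If every one of the 5 were at least 10, the total would be at least 5 × 10 = 50 > 47.
Achievable: 3 of them at 9 and 2 at 10 total 47.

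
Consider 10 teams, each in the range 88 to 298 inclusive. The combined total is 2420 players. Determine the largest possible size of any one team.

Maximizing one value means minimizing the remaining 9.
The other 9 contribute at least 9 × 88 = 792, leaving at most 2420 − 792 = 1628.
But each team is capped at 298, so the maximum is 298.
Achievable: one at 298 and the other 9 totalling 2122, which fits since 9 × 88 ≤ 2122 ≤ 9 × 298.

298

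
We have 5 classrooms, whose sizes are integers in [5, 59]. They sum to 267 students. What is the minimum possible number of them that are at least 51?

Suppose at most 5 − j of them reach 51; then j values are ≤ 50 and the rest ≤ 59.
The total is then ≤ 50·j + 59·(5 − j) = 295 − 9j. For this to be ≥ 267 we need j ≤ 3, so at least 5 − 3 = 2 must reach 51.
Exactly 2 works: 2 values at 59 and 3 at 50 total 268; lower one of the high values by 1 (still ≥ 51) to hit 267.

2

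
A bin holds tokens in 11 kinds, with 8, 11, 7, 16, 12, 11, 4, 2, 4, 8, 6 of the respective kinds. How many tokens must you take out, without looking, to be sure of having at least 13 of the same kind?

86

In the worst case you take as many as possible of each kind without reaching 13: 8 + 11 + 7 + 12 + 12 + 11 + 4 + 2 + 4 + 8 + 6 = 85.
The next one must give 13 of some kind, so 85 + 1 = 86.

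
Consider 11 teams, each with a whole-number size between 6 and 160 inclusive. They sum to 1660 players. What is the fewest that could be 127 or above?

9

Suppose at most 11 − j of them reach 127; then j values are ≤ 126 and the rest ≤ 160.
The total is then ≤ 126·j + 160·(11 − j) = 1760 − 34j. For this to be ≥ 1660 we need j ≤ 2, so at least 11 − 2 = 9 must reach 127.
Exactly 9 works: 9 values at 160 and 2 at 126 total 1692; lower one of the high values by 32 (still ≥ 127) to hit 1660.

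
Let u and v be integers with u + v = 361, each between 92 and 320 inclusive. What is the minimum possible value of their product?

24748

uv = u(361 − u) is concave in u, so over [92, 269] it is minimized at an endpoint.
At the endpoint u = 92, v = 361 − 92 = 269, so uv = 92 × 269 = 24748.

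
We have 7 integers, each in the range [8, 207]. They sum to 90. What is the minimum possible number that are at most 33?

6

Each value above 33 is at least 34, contributing at least 34 − 8 = 26 above the floor 8.
The sum exceeds the floor total 56 by 34, so at most ⌊34/26⌋ = 1 exceed 33, and at least 6 are ≤ 33.
Exactly 6 works: 6 values at 8 and 1 at 34 total 82; raise one of the low values by 8 (still ≤ 33) to hit 90.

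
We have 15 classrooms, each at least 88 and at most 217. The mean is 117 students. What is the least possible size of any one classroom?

88

To make one classroom as small as possible, make the other 14 as large as possible.
The total is 15 × 117 = 1755.
The other 14 can take up 14 × 217 = 3038 ≥ 1755 − 88, so one classroom can sit at its floor of 88.
Achievable: one at 88 and the other 14 totalling 1667, which fits since 14 × 88 ≤ 1667 ≤ 14 × 217.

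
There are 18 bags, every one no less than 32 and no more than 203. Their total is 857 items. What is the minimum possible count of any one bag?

To make one bag as small as possible, make the other 17 as large as possible.
The other 17 can take up 17 × 203 = 3451 ≥ 857 − 32, so one bag can sit at its floor of 32.
Achievable: one at 32 and the other 17 totalling 825, which fits since 17 × 32 ≤ 825 ≤ 17 × 203.

32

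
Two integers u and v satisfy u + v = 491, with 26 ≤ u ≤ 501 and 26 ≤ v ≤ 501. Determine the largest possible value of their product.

60270

For a fixed sum, the product uv is largest when u and v are as close as possible.
Taking u = 245 and v = 246 (both in [26, 501]) gives uv = 60270.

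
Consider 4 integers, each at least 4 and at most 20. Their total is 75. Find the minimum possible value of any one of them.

15

To make one integer as small as possible, make the other 3 as large as possible.
The other 3 contribute at most 3 × 20 = 60, leaving at least 75 − 60 = 15.
Since 15 ≥ 4, this is achievable: one at 15 and 3 at 20.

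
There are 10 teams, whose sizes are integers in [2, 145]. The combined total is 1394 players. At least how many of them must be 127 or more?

If only k of them are at least 127, the other 10 − k are at most 126, so the total is at most k·145 + (10 − k)·126.
This must reach 1394, so k·145 + (10 − k)·126 ≥ 1394, giving k ≥ 8.
Exactly 8 works: 8 values at 145 and 2 at 126 total 1412; lower one of the high values by 18 (still ≥ 127) to hit 1394.

8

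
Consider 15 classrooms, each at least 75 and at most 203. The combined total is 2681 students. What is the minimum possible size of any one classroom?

To make one classroom as small as possible, make the other 14 as large as possible.
The other 14 can take up 14 × 203 = 2842 ≥ 2681 − 75, so one classroom can sit at its floor of 75.
Achievable: one at 75 and the other 14 totalling 2606, which fits since 14 × 75 ≤ 2606 ≤ 14 × 203.

75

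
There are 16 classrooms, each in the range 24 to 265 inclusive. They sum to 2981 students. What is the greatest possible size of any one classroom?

To make one classroom as large as possible, make the other 15 as small as possible.
The other 15 contribute at least 15 × 24 = 360, leaving at most 2981 − 360 = 2621.
But each classroom is capped at 265, so the maximum is 265.
Achievable: one at 265 and the other 15 totalling 2716, which fits since 15 × 24 ≤ 2716 ≤ 15 × 265.

265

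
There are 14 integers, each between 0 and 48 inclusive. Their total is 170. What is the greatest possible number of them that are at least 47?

3

With k values at 47 or above and the rest at least 0, the sum is at least 0 + 47k.
Since the sum is 170, we need 47k ≤ 170, i.e. k ≤ 3.
k = 3 is achieved by 3 values at 47 and 11 at 0, total 141; add 29 to one value (staying below 47) to reach 170.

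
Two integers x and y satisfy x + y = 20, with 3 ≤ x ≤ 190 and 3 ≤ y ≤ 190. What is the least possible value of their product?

For a fixed sum, xy is smallest when x and y are as far apart as possible.
The extreme feasible split is x = 3, y = 17, giving xy = 51.

51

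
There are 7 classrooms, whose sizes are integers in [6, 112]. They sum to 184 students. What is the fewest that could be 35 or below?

If only k of them are at most 35, the other 7 − k are at least 36, so the total is at least (7 − k)·36 + k·6.
This is ≤ 184, so (7 − k)·36 + 6k ≤ 184, which gives k ≥ 3.
Exactly 3 works: 3 values at 6 and 4 at 36 total 162; raise one of the low values by 22 (still ≤ 35) to hit 184.

3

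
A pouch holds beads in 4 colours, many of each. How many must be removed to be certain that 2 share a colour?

5

You could draw 1 of every colour without reaching 2 of any — 4 in all.
One more forces 2 of some colour, so 4 + 1 = 5.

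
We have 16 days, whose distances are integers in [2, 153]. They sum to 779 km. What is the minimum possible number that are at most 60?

If only k of them are at most 60, the other 16 − k are at least 61, so the total is at least (16 − k)·61 + k·2.
This is ≤ 779, so (16 − k)·61 + 2k ≤ 779, which gives k ≥ 4.
Exactly 4 works: 4 values at 2 and 12 at 61 total 740; raise one of the low values by 39 (still ≤ 60) to hit 779.

4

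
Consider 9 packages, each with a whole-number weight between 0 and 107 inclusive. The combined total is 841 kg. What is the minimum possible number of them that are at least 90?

Each value short of 90 is at most 89, costing at least 107 − 89 = 18 against the maximum total of 963.
We can afford to lose at most 963 − 841 = 122, so at most ⌊122/18⌋ = 6 fall short, and at least 3 are ≥ 90.
Exactly 3 works: 3 values at 107 and 6 at 89 total 855; lower one of the high values by 14 (still ≥ 90) to hit 841.

3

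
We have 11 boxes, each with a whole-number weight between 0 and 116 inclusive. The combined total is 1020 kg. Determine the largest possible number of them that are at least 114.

Suppose k of them are at least 114. Those contribute at least 114 each and the other 11 − k at least 0 each.
So the total is at least 114k + 0(11 − k) = 0 + 114k. This must be ≤ 1020, giving k ≤ 8.
k = 8 is achieved by 8 values at 114 and 3 at 0, total 912; add 108 to one value (staying below 114) to reach 1020.

8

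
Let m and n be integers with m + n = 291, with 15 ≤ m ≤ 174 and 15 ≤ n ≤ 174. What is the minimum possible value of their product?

mn = m(291 − m) is concave in m, so over [117, 174] it is minimized at an endpoint.
The extreme feasible split is m = 117, n = 174, giving mn = 20358.

20358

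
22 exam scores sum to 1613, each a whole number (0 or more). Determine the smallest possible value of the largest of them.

The 22 values sum to 1613, so their maximum is at least ⌈1613/22⌉ = 74.
Achievable: 7 of them at 74 and 15 at 73 total 1613.

74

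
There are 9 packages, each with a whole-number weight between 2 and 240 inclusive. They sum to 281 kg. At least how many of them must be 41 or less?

If only k of them are at most 41, the other 9 − k are at least 42, so the total is at least (9 − k)·42 + k·2.
This is ≤ 281, so (9 − k)·42 + 2k ≤ 281, which gives k ≥ 3.
Exactly 3 works: 3 values at 2 and 6 at 42 total 258; raise one of the low values by 23 (still ≤ 41) to hit 281.

3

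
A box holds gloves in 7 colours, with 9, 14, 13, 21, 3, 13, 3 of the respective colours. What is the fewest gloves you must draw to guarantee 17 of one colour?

In the worst case you take as many as possible of each colour without reaching 17: 9 + 14 + 13 + 16 + 3 + 13 + 3 = 71.
The next one must give 17 of some colour, so 71 + 1 = 72.

72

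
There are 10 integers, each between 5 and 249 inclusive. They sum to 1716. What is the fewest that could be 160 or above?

2

Each value short of 160 is at most 159, costing at least 249 − 159 = 90 against the maximum total of 2490.
We can afford to lose at most 2490 − 1716 = 774, so at most ⌊774/90⌋ = 8 fall short, and at least 2 are ≥ 160.
Exactly 2 works: 2 values at 249 and 8 at 159 total 1770; lower one of the high values by 54 (still ≥ 160) to hit 1716.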